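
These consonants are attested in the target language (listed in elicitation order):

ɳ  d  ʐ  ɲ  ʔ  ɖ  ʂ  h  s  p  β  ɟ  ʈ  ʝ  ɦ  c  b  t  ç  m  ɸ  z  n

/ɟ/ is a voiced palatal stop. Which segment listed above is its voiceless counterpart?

The voiceless counterpart is a voiceless palatal stop — in this inventory, /c/.

/c/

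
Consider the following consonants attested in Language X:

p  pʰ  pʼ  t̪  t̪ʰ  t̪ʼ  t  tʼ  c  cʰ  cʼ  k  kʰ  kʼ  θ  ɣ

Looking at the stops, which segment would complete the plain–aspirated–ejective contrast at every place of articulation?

/tʰ/

bilabial: plain /p/, aspirated /pʰ/, ejective /pʼ/.
dental: plain /t̪/, aspirated /t̪ʰ/, ejective /t̪ʼ/.
alveolar: plain /t/, aspirated —, ejective /tʼ/.
palatal: plain /c/, aspirated /cʰ/, ejective /cʼ/.
velar: plain /k/, aspirated /kʰ/, ejective /kʼ/.
The alveolar row has no aspirated member, so the gap is the aspirated alveolar stop /tʰ/.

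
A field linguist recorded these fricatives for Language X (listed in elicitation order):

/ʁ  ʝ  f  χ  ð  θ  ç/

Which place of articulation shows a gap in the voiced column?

Voiceless: /f/ (labiodental), /θ/ (dental), /ç/ (palatal), /χ/ (uvular).
Voiced: /ð/ (dental), /ʝ/ (palatal), /ʁ/ (uvular).
Every place of articulation has a voiced member except labiodental, where /v/ would be expected.

labiodental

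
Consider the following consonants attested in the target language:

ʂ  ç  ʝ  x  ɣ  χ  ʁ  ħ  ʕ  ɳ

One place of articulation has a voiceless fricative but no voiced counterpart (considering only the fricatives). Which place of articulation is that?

retroflex

retroflex: voiceless /ʂ/, voiced —.
palatal: voiceless /ç/, voiced /ʝ/.
velar: voiceless /x/, voiced /ɣ/.
uvular: voiceless /χ/, voiced /ʁ/.
pharyngeal: voiceless /ħ/, voiced /ʕ/.
Every place of articulation has a voiced member except retroflex, where /ʐ/ would be expected.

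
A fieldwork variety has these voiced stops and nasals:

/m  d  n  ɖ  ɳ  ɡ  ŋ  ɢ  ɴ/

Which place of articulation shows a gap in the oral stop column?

bilabial

Oral stop: /d/ (alveolar), /ɖ/ (retroflex), /ɡ/ (velar), /ɢ/ (uvular).
Nasal: /m/ (bilabial), /n/ (alveolar), /ɳ/ (retroflex), /ŋ/ (velar), /ɴ/ (uvular).
Every place of articulation has an oral stop member except bilabial, where /b/ would be expected.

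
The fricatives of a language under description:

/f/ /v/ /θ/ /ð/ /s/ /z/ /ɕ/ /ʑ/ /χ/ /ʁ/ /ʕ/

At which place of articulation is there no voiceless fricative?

place of articulation  voiceless  voiced  
labiodental       f         v       
dental            θ         ð       
alveolar          s         z       
alveolo-palatal   ɕ         ʑ       
uvular            χ         ʁ       
pharyngeal        —         ʕ       
Every place of articulation has a voiceless member except pharyngeal, where /ħ/ would be expected.

pharyngeal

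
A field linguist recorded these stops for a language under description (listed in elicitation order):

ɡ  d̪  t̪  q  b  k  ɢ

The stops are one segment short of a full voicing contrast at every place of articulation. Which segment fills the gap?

bilabial: voiceless —, voiced /b/.
dental: voiceless /t̪/, voiced /d̪/.
velar: voiceless /k/, voiced /ɡ/.
uvular: voiceless /q/, voiced /ɢ/.
The bilabial row has no voiceless member, so the gap is the voiceless bilabial stop /p/.

/p/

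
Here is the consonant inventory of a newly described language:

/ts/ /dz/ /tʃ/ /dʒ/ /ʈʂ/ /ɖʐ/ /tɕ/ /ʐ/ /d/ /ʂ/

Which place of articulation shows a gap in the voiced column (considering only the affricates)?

alveolo-palatal

alveolar: voiceless /ts/, voiced /dz/.
postalveolar: voiceless /tʃ/, voiced /dʒ/.
retroflex: voiceless /ʈʂ/, voiced /ɖʐ/.
alveolo-palatal: voiceless /tɕ/, voiced —.
Every place of articulation has a voiced member except alveolo-palatal, where /dʑ/ would be expected.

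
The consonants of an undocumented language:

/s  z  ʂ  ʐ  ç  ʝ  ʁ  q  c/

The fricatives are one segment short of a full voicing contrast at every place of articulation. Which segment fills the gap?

place of articulation  voiceless  voiced  
alveolar          s         z       
retroflex         ʂ         ʐ       
palatal           ç         ʝ       
uvular            —         ʁ       
The uvular row has no voiceless member, so the gap is the voiceless uvular fricative /χ/.

/χ/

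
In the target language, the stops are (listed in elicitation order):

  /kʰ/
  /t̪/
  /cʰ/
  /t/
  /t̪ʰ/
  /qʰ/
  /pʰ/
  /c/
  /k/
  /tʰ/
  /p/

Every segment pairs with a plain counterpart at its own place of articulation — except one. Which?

Bilabial: /p/ ~ /pʰ/
Dental: /t̪/ ~ /t̪ʰ/
Alveolar: /t/ ~ /tʰ/
Palatal: /c/ ~ /cʰ/
Velar: /k/ ~ /kʰ/
Uvular: only /qʰ/ (aspirated); no plain partner.
So /qʰ/ is the unpaired segment.

/qʰ/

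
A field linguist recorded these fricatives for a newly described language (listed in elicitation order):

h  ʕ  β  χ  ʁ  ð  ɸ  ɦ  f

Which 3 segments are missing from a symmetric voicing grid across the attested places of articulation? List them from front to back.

/v/, /θ/, /ħ/

Voiceless: /ɸ/ (bilabial), /f/ (labiodental), /χ/ (uvular), /h/ (glottal).
Voiced: /β/ (bilabial), /ð/ (dental), /ʁ/ (uvular), /ʕ/ (pharyngeal), /ɦ/ (glottal).
Gaps, from front to back: labiodental lacks voiced (/v/); dental lacks voiceless (/θ/); pharyngeal lacks voiceless (/ħ/).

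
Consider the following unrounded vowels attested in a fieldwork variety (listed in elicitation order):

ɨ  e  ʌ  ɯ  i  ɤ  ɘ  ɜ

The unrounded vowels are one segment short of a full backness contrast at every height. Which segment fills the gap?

height            front     central   back    
high              i         ɨ         ɯ       
high-mid          e         ɘ         ɤ       
low-mid           —         ɜ         ʌ       
The low-mid row has no front member, so the gap is the low-mid front unrounded vowel /ɛ/.

/ɛ/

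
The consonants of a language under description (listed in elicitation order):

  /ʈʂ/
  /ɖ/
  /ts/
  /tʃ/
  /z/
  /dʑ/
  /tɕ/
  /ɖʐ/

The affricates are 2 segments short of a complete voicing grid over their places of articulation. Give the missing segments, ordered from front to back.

/dz/, /dʒ/

Voiceless: /ts/ (alveolar), /tʃ/ (postalveolar), /ʈʂ/ (retroflex), /tɕ/ (alveolo-palatal).
Voiced: /ɖʐ/ (retroflex), /dʑ/ (alveolo-palatal).
Gaps, from front to back: alveolar lacks voiced (/dz/); postalveolar lacks voiced (/dʒ/).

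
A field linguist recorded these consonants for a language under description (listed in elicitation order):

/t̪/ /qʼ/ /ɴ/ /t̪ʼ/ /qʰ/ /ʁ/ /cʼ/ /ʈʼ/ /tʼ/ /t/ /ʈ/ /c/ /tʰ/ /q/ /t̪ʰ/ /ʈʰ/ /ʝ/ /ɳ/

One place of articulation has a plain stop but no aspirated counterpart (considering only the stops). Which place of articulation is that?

palatal

Plain: /t̪/ (dental), /t/ (alveolar), /ʈ/ (retroflex), /c/ (palatal), /q/ (uvular).
Aspirated: /t̪ʰ/ (dental), /tʰ/ (alveolar), /ʈʰ/ (retroflex), /qʰ/ (uvular).
Ejective: /t̪ʼ/ (dental), /tʼ/ (alveolar), /ʈʼ/ (retroflex), /cʼ/ (palatal), /qʼ/ (uvular).
Every place of articulation has an aspirated member except palatal, where /cʰ/ would be expected.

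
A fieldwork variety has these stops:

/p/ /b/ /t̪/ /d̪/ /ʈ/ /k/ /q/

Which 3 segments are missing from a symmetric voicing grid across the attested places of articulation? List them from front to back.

bilabial: voiceless /p/, voiced /b/.
dental: voiceless /t̪/, voiced /d̪/.
retroflex: voiceless /ʈ/, voiced —.
velar: voiceless /k/, voiced —.
uvular: voiceless /q/, voiced —.
Gaps, from front to back: retroflex lacks voiced (/ɖ/); velar lacks voiced (/ɡ/); uvular lacks voiced (/ɢ/).

/ɖ/, /ɡ/, /ɢ/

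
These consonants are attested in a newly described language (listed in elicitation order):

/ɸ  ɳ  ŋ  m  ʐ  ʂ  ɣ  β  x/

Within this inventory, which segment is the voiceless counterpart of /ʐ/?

/ʂ/

/ʐ/ is a voiced retroflex fricative.
The voiceless counterpart is a voiceless retroflex fricative — in this inventory, /ʂ/.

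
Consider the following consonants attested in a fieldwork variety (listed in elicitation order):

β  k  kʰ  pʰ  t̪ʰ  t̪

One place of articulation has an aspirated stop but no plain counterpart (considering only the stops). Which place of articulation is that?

bilabial

Plain: /t̪/ (dental), /k/ (velar).
Aspirated: /pʰ/ (bilabial), /t̪ʰ/ (dental), /kʰ/ (velar).
Every place of articulation has a plain member except bilabial, where /p/ would be expected.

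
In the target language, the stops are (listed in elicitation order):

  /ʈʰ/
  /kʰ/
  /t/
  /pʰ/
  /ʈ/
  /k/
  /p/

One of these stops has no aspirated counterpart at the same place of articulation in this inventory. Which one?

/t/

Bilabial: /p/ ~ /pʰ/
Retroflex: /ʈ/ ~ /ʈʰ/
Velar: /k/ ~ /kʰ/
Alveolar: only /t/ (plain); no aspirated partner.
So /t/ is the unpaired segment.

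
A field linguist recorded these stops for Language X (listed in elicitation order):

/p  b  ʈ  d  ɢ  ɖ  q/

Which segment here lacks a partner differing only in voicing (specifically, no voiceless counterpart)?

/d/

Bilabial: /p/ ~ /b/
Retroflex: /ʈ/ ~ /ɖ/
Uvular: /q/ ~ /ɢ/
Alveolar: only /d/ (voiced); no voiceless partner.
So /d/ is the unpaired segment.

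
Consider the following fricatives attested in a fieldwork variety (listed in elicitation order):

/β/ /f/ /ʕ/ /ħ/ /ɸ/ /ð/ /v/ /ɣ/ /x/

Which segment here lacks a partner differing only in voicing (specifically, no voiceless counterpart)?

Bilabial: /ɸ/ ~ /β/
Labiodental: /f/ ~ /v/
Velar: /x/ ~ /ɣ/
Pharyngeal: /ħ/ ~ /ʕ/
Dental: only /ð/ (voiced); no voiceless partner.
So /ð/ is the unpaired segment.

/ð/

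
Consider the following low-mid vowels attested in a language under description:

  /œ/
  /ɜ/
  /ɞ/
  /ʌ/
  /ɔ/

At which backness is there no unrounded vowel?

Unrounded: /ɜ/ (central), /ʌ/ (back).
Rounded: /œ/ (front), /ɞ/ (central), /ɔ/ (back).
Every backness has an unrounded member except front, where /ɛ/ would be expected.

front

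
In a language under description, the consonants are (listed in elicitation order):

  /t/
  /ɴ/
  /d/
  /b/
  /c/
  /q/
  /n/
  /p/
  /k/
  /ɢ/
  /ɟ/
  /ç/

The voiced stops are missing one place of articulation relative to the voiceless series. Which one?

velar

Voiceless: /p/ (bilabial), /t/ (alveolar), /c/ (palatal), /k/ (velar), /q/ (uvular).
Voiced: /b/ (bilabial), /d/ (alveolar), /ɟ/ (palatal), /ɢ/ (uvular).
Every place of articulation has a voiced member except velar, where /ɡ/ would be expected.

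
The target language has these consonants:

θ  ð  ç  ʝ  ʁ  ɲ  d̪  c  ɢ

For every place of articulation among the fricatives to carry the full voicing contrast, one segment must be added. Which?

/χ/

place of articulation  voiceless  voiced  
dental            θ         ð       
palatal           ç         ʝ       
uvular            —         ʁ       
The uvular row has no voiceless member, so the gap is the voiceless uvular fricative /χ/.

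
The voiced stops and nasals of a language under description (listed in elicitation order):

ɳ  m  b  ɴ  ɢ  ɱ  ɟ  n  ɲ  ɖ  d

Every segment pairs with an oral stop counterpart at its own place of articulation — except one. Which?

/ɱ/

Bilabial: /b/ ~ /m/
Alveolar: /d/ ~ /n/
Retroflex: /ɖ/ ~ /ɳ/
Palatal: /ɟ/ ~ /ɲ/
Uvular: /ɢ/ ~ /ɴ/
Labiodental: only /ɱ/ (nasal); no oral stop partner.
So /ɱ/ is the unpaired segment.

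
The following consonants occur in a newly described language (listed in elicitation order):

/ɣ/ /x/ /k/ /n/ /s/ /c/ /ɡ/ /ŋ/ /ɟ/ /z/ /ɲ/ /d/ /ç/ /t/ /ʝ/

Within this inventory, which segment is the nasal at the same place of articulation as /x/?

/ŋ/

/x/ is a voiceless velar fricative.
The nasal at the same place is a velar nasal — in this inventory, /ŋ/.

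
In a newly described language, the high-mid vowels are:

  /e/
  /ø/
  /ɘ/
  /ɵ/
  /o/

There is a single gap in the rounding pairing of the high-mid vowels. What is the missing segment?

Unrounded: /e/ (front), /ɘ/ (central).
Rounded: /ø/ (front), /ɵ/ (central), /o/ (back).
The back row has no unrounded member, so the gap is the back unrounded vowel /ɤ/.

/ɤ/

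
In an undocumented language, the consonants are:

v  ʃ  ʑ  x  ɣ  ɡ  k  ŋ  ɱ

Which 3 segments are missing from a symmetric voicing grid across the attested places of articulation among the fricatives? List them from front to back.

/f/, /ʒ/, /ɕ/

Voiceless: /ʃ/ (postalveolar), /x/ (velar).
Voiced: /v/ (labiodental), /ʑ/ (alveolo-palatal), /ɣ/ (velar).
Gaps, from front to back: labiodental lacks voiceless (/f/); postalveolar lacks voiced (/ʒ/); alveolo-palatal lacks voiceless (/ɕ/).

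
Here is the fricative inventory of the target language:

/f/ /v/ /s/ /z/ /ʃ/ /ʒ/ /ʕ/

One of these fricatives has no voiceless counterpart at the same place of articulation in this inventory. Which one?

Labiodental: /f/ ~ /v/
Alveolar: /s/ ~ /z/
Postalveolar: /ʃ/ ~ /ʒ/
Pharyngeal: only /ʕ/ (voiced); no voiceless partner.
So /ʕ/ is the unpaired segment.

/ʕ/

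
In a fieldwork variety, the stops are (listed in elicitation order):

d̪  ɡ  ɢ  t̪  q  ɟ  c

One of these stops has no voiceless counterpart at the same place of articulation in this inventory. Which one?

/ɡ/

Dental: /t̪/ ~ /d̪/
Palatal: /c/ ~ /ɟ/
Uvular: /q/ ~ /ɢ/
Velar: only /ɡ/ (voiced); no voiceless partner.
So /ɡ/ is the unpaired segment.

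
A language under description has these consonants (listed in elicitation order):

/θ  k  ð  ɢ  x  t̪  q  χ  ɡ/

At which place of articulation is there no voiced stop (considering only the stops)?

place of articulation  voiceless  voiced  
dental            t̪        —       
velar             k         ɡ       
uvular            q         ɢ       
Every place of articulation has a voiced member except dental, where /d̪/ would be expected.

dental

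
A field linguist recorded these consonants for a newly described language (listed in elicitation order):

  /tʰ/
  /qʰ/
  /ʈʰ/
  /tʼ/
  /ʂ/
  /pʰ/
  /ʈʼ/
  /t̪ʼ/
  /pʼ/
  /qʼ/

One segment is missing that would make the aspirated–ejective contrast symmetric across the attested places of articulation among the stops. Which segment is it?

bilabial: aspirated /pʰ/, ejective /pʼ/.
dental: aspirated —, ejective /t̪ʼ/.
alveolar: aspirated /tʰ/, ejective /tʼ/.
retroflex: aspirated /ʈʰ/, ejective /ʈʼ/.
uvular: aspirated /qʰ/, ejective /qʼ/.
The dental row has no aspirated member, so the gap is the aspirated dental stop /t̪ʰ/.

/t̪ʰ/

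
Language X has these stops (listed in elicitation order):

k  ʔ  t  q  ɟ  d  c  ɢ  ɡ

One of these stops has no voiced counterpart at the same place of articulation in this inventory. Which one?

Alveolar: /t/ ~ /d/
Palatal: /c/ ~ /ɟ/
Velar: /k/ ~ /ɡ/
Uvular: /q/ ~ /ɢ/
Glottal: only /ʔ/ (voiceless); no voiced partner.
So /ʔ/ is the unpaired segment.

/ʔ/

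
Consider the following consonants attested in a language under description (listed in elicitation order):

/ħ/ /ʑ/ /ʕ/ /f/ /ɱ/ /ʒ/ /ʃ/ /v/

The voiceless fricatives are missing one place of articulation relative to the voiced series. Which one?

alveolo-palatal

labiodental: voiceless /f/, voiced /v/.
postalveolar: voiceless /ʃ/, voiced /ʒ/.
alveolo-palatal: voiceless —, voiced /ʑ/.
pharyngeal: voiceless /ħ/, voiced /ʕ/.
Every place of articulation has a voiceless member except alveolo-palatal, where /ɕ/ would be expected.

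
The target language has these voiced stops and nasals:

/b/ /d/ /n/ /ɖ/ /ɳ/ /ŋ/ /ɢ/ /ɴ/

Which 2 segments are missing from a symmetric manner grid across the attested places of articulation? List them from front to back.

bilabial: oral stop /b/, nasal —.
alveolar: oral stop /d/, nasal /n/.
retroflex: oral stop /ɖ/, nasal /ɳ/.
velar: oral stop —, nasal /ŋ/.
uvular: oral stop /ɢ/, nasal /ɴ/.
Gaps, from front to back: bilabial lacks nasal (/m/); velar lacks oral stop (/ɡ/).

/m/, /ɡ/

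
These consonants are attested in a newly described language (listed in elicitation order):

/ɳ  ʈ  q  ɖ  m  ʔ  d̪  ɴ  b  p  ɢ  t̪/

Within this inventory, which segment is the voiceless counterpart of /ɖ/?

/ʈ/

/ɖ/ is a voiced retroflex stop.
The voiceless counterpart is a voiceless retroflex stop — in this inventory, /ʈ/.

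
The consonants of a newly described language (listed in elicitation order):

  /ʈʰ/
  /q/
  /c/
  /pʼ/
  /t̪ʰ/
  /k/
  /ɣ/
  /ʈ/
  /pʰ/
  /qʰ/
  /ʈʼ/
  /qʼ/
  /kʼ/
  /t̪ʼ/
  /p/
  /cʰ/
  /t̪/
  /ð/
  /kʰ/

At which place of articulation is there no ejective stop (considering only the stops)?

place of articulation  plain     aspirated  ejective
bilabial          p         pʰ        pʼ      
dental            t̪        t̪ʰ       t̪ʼ     
retroflex         ʈ         ʈʰ        ʈʼ      
palatal           c         cʰ        —       
velar             k         kʰ        kʼ      
uvular            q         qʰ        qʼ      
Every place of articulation has an ejective member except palatal, where /cʼ/ would be expected.

palatal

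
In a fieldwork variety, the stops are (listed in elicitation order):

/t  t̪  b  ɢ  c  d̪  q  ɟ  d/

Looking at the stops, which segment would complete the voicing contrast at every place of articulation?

/p/

place of articulation  voiceless  voiced  
bilabial          —         b       
dental            t̪        d̪      
alveolar          t         d       
palatal           c         ɟ       
uvular            q         ɢ       
The bilabial row has no voiceless member, so the gap is the voiceless bilabial stop /p/.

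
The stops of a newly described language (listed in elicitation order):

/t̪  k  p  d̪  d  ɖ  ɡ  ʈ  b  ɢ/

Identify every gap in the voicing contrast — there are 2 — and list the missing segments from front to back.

place of articulation  voiceless  voiced  
bilabial          p         b       
dental            t̪        d̪      
alveolar          —         d       
retroflex         ʈ         ɖ       
velar             k         ɡ       
uvular            —         ɢ       
Gaps, from front to back: alveolar lacks voiceless (/t/); uvular lacks voiceless (/q/).

/t/, /q/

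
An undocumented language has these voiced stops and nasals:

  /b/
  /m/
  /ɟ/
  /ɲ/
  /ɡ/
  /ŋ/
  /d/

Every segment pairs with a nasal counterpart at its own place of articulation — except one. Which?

/d/

Bilabial: /b/ ~ /m/
Palatal: /ɟ/ ~ /ɲ/
Velar: /ɡ/ ~ /ŋ/
Alveolar: only /d/ (oral stop); no nasal partner.
So /d/ is the unpaired segment.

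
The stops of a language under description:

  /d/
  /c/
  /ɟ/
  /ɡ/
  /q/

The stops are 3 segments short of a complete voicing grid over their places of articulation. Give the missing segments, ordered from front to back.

alveolar: voiceless —, voiced /d/.
palatal: voiceless /c/, voiced /ɟ/.
velar: voiceless —, voiced /ɡ/.
uvular: voiceless /q/, voiced —.
Gaps, from front to back: alveolar lacks voiceless (/t/); velar lacks voiceless (/k/); uvular lacks voiced (/ɢ/).

/t/, /k/, /ɢ/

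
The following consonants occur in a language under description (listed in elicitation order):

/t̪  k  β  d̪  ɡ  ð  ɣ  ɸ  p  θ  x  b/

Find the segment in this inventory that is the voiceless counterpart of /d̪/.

/d̪/ is a voiced dental stop.
The voiceless counterpart is a voiceless dental stop — in this inventory, /t̪/.

/t̪/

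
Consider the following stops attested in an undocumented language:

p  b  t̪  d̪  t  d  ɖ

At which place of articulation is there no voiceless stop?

bilabial: voiceless /p/, voiced /b/.
dental: voiceless /t̪/, voiced /d̪/.
alveolar: voiceless /t/, voiced /d/.
retroflex: voiceless —, voiced /ɖ/.
Every place of articulation has a voiceless member except retroflex, where /ʈ/ would be expected.

retroflex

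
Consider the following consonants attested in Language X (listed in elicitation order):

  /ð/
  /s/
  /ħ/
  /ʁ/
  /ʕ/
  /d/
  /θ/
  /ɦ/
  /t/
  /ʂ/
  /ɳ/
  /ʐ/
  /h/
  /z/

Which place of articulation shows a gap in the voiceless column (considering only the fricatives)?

uvular

Voiceless: /θ/ (dental), /s/ (alveolar), /ʂ/ (retroflex), /ħ/ (pharyngeal), /h/ (glottal).
Voiced: /ð/ (dental), /z/ (alveolar), /ʐ/ (retroflex), /ʁ/ (uvular), /ʕ/ (pharyngeal), /ɦ/ (glottal).
Every place of articulation has a voiceless member except uvular, where /χ/ would be expected.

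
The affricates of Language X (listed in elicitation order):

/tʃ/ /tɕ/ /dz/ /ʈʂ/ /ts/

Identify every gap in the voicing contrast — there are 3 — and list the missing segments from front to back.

place of articulation  voiceless  voiced  
alveolar          ts        dz      
postalveolar      tʃ        —       
retroflex         ʈʂ        —       
alveolo-palatal   tɕ        —       
Gaps, from front to back: postalveolar lacks voiced (/dʒ/); retroflex lacks voiced (/ɖʐ/); alveolo-palatal lacks voiced (/dʑ/).

/dʒ/, /ɖʐ/, /dʑ/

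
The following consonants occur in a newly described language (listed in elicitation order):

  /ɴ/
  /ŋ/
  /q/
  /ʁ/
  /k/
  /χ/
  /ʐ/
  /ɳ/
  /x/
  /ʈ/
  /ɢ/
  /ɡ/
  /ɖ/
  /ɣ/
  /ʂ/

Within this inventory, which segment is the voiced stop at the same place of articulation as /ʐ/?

/ʐ/ is a voiced retroflex fricative.
The voiced stop at the same place is a voiced retroflex stop — in this inventory, /ɖ/.

/ɖ/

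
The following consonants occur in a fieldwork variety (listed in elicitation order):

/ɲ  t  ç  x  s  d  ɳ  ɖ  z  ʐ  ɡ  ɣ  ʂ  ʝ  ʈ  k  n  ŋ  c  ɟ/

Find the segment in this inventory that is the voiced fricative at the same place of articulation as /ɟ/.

/ɟ/ is a voiced palatal stop.
The voiced fricative at the same place is a voiced palatal fricative — in this inventory, /ʝ/.

/ʝ/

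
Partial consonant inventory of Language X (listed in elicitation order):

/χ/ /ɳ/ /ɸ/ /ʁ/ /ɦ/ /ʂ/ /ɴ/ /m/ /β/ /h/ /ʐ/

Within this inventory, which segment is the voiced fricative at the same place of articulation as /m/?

/m/ is a bilabial nasal.
The voiced fricative at the same place is a voiced bilabial fricative — in this inventory, /β/.

/β/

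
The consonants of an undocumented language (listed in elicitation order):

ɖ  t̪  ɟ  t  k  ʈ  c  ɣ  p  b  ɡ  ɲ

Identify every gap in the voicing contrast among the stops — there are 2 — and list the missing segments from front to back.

/d̪/, /d/

place of articulation  voiceless  voiced  
bilabial          p         b       
dental            t̪        —       
alveolar          t         —       
retroflex         ʈ         ɖ       
palatal           c         ɟ       
velar             k         ɡ       
Gaps, from front to back: dental lacks voiced (/d̪/); alveolar lacks voiced (/d/).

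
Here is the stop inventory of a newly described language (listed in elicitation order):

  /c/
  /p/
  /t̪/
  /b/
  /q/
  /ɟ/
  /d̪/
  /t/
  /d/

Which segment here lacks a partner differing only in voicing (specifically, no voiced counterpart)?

/q/

Bilabial: /p/ ~ /b/
Dental: /t̪/ ~ /d̪/
Alveolar: /t/ ~ /d/
Palatal: /c/ ~ /ɟ/
Uvular: only /q/ (voiceless); no voiced partner.
So /q/ is the unpaired segment.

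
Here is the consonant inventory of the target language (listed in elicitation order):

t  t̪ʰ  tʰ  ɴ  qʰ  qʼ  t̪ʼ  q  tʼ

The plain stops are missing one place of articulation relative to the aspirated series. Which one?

dental: plain —, aspirated /t̪ʰ/, ejective /t̪ʼ/.
alveolar: plain /t/, aspirated /tʰ/, ejective /tʼ/.
uvular: plain /q/, aspirated /qʰ/, ejective /qʼ/.
Every place of articulation has a plain member except dental, where /t̪/ would be expected.

dental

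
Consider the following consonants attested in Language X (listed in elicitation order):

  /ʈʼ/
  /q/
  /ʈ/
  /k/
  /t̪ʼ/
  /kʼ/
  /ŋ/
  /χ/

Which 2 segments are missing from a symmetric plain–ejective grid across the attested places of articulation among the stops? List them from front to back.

/t̪/, /qʼ/

place of articulation  plain     ejective
dental            —         t̪ʼ     
retroflex         ʈ         ʈʼ      
velar             k         kʼ      
uvular            q         —       
Gaps, from front to back: dental lacks plain (/t̪/); uvular lacks ejective (/qʼ/).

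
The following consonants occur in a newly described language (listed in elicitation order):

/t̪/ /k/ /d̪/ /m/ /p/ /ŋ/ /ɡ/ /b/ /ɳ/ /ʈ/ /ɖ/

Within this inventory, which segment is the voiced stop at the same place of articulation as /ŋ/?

/ɡ/

/ŋ/ is a velar nasal.
The voiced stop at the same place is a voiced velar stop — in this inventory, /ɡ/.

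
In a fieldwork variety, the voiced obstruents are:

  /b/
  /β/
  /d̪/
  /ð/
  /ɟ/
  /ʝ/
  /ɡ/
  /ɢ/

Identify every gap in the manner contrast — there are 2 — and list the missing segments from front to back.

place of articulation  stop      fricative
bilabial          b         β       
dental            d̪        ð       
palatal           ɟ         ʝ       
velar             ɡ         —       
uvular            ɢ         —       
Gaps, from front to back: velar lacks fricative (/ɣ/); uvular lacks fricative (/ʁ/).

/ɣ/, /ʁ/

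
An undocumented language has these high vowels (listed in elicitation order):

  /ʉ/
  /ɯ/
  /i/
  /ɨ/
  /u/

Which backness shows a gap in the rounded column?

front

backness          unrounded  rounded 
front             i         —       
central           ɨ         ʉ       
back              ɯ         u       
Every backness has a rounded member except front, where /y/ would be expected.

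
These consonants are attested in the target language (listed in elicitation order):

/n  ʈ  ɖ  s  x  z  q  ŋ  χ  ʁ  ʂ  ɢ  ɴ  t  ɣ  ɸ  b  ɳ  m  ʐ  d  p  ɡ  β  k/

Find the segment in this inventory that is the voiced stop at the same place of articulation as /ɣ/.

/ɡ/

/ɣ/ is a voiced velar fricative.
The voiced stop at the same place is a voiced velar stop — in this inventory, /ɡ/.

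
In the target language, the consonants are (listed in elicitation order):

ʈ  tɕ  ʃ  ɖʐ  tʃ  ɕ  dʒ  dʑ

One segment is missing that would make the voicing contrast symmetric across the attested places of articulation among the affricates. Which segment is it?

/ʈʂ/

postalveolar: voiceless /tʃ/, voiced /dʒ/.
retroflex: voiceless —, voiced /ɖʐ/.
alveolo-palatal: voiceless /tɕ/, voiced /dʑ/.
The retroflex row has no voiceless member, so the gap is the voiceless retroflex affricate /ʈʂ/.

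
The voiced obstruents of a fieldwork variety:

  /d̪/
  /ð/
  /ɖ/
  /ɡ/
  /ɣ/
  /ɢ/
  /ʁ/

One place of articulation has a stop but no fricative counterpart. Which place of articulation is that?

retroflex

place of articulation  stop      fricative
dental            d̪        ð       
retroflex         ɖ         —       
velar             ɡ         ɣ       
uvular            ɢ         ʁ       
Every place of articulation has a fricative member except retroflex, where /ʐ/ would be expected.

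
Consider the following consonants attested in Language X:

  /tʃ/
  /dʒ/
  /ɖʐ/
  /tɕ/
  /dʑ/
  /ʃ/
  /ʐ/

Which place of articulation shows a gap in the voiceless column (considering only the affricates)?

retroflex

Voiceless: /tʃ/ (postalveolar), /tɕ/ (alveolo-palatal).
Voiced: /dʒ/ (postalveolar), /ɖʐ/ (retroflex), /dʑ/ (alveolo-palatal).
Every place of articulation has a voiceless member except retroflex, where /ʈʂ/ would be expected.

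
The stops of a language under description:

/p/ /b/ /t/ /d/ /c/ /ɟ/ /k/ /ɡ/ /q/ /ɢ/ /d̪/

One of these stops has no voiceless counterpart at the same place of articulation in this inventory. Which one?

Bilabial: /p/ ~ /b/
Alveolar: /t/ ~ /d/
Palatal: /c/ ~ /ɟ/
Velar: /k/ ~ /ɡ/
Uvular: /q/ ~ /ɢ/
Dental: only /d̪/ (voiced); no voiceless partner.
So /d̪/ is the unpaired segment.

/d̪/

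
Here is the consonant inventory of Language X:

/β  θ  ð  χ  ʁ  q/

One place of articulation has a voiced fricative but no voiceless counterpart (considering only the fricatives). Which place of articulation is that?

bilabial

bilabial: voiceless —, voiced /β/.
dental: voiceless /θ/, voiced /ð/.
uvular: voiceless /χ/, voiced /ʁ/.
Every place of articulation has a voiceless member except bilabial, where /ɸ/ would be expected.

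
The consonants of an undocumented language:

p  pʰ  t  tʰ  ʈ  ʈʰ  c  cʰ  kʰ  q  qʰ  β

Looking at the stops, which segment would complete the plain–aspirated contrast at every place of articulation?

bilabial: plain /p/, aspirated /pʰ/.
alveolar: plain /t/, aspirated /tʰ/.
retroflex: plain /ʈ/, aspirated /ʈʰ/.
palatal: plain /c/, aspirated /cʰ/.
velar: plain —, aspirated /kʰ/.
uvular: plain /q/, aspirated /qʰ/.
The velar row has no plain member, so the gap is the plain velar stop /k/.

/k/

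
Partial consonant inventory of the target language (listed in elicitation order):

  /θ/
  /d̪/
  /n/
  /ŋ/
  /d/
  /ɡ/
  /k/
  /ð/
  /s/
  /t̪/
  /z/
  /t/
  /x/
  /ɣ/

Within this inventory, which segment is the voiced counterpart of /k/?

/ɡ/

/k/ is a voiceless velar stop.
The voiced counterpart is a voiced velar stop — in this inventory, /ɡ/.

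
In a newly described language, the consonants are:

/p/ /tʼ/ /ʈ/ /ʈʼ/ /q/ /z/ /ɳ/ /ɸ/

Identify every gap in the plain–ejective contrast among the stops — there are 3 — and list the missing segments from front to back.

/pʼ/, /t/, /qʼ/

Plain: /p/ (bilabial), /ʈ/ (retroflex), /q/ (uvular).
Ejective: /tʼ/ (alveolar), /ʈʼ/ (retroflex).
Gaps, from front to back: bilabial lacks ejective (/pʼ/); alveolar lacks plain (/t/); uvular lacks ejective (/qʼ/).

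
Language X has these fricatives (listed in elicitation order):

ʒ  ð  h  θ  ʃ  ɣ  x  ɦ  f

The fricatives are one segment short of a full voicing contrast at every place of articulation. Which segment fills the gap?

place of articulation  voiceless  voiced  
labiodental       f         —       
dental            θ         ð       
postalveolar      ʃ         ʒ       
velar             x         ɣ       
glottal           h         ɦ       
The labiodental row has no voiced member, so the gap is the voiced labiodental fricative /v/.

/v/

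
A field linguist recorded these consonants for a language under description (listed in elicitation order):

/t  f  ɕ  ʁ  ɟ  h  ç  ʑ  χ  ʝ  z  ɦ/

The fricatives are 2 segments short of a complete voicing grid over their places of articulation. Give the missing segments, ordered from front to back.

/v/, /s/

Voiceless: /f/ (labiodental), /ɕ/ (alveolo-palatal), /ç/ (palatal), /χ/ (uvular), /h/ (glottal).
Voiced: /z/ (alveolar), /ʑ/ (alveolo-palatal), /ʝ/ (palatal), /ʁ/ (uvular), /ɦ/ (glottal).
Gaps, from front to back: labiodental lacks voiced (/v/); alveolar lacks voiceless (/s/).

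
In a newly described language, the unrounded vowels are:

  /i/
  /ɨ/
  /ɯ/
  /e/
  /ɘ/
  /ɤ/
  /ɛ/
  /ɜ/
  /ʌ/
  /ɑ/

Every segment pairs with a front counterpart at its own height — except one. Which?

/ɑ/

High: /i/ ~ /ɨ/ ~ /ɯ/
High-mid: /e/ ~ /ɘ/ ~ /ɤ/
Low-mid: /ɛ/ ~ /ɜ/ ~ /ʌ/
Low: only /ɑ/ (back); no front partner.
So /ɑ/ is the unpaired segment.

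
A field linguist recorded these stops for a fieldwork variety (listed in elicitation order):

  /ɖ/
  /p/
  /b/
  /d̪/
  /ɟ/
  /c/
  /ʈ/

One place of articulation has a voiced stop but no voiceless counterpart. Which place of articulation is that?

dental

place of articulation  voiceless  voiced  
bilabial          p         b       
dental            —         d̪      
retroflex         ʈ         ɖ       
palatal           c         ɟ       
Every place of articulation has a voiceless member except dental, where /t̪/ would be expected.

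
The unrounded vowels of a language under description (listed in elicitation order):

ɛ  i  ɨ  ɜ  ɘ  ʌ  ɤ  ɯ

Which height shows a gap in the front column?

Front: /i/ (high), /ɛ/ (low-mid).
Central: /ɨ/ (high), /ɘ/ (high-mid), /ɜ/ (low-mid).
Back: /ɯ/ (high), /ɤ/ (high-mid), /ʌ/ (low-mid).
Every height has a front member except high-mid, where /e/ would be expected.

high-mid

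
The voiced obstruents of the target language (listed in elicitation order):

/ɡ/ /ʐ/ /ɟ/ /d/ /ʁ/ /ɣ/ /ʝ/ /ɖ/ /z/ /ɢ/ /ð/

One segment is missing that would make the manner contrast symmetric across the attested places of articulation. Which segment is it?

/d̪/

dental: stop —, fricative /ð/.
alveolar: stop /d/, fricative /z/.
retroflex: stop /ɖ/, fricative /ʐ/.
palatal: stop /ɟ/, fricative /ʝ/.
velar: stop /ɡ/, fricative /ɣ/.
uvular: stop /ɢ/, fricative /ʁ/.
The dental row has no stop member, so the gap is the dental stop /d̪/.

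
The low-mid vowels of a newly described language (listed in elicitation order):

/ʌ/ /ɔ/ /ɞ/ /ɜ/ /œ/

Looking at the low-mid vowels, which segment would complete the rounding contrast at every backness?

backness          unrounded  rounded 
front             —         œ       
central           ɜ         ɞ       
back              ʌ         ɔ       
The front row has no unrounded member, so the gap is the front unrounded vowel /ɛ/.

/ɛ/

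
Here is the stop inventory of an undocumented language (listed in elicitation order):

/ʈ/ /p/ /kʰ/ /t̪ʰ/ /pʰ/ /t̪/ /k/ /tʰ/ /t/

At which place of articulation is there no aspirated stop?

Plain: /p/ (bilabial), /t̪/ (dental), /t/ (alveolar), /ʈ/ (retroflex), /k/ (velar).
Aspirated: /pʰ/ (bilabial), /t̪ʰ/ (dental), /tʰ/ (alveolar), /kʰ/ (velar).
Every place of articulation has an aspirated member except retroflex, where /ʈʰ/ would be expected.

retroflex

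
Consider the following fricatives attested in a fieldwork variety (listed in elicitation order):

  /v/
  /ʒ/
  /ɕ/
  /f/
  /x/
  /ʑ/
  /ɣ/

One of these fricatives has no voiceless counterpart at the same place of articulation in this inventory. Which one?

Labiodental: /f/ ~ /v/
Alveolo-palatal: /ɕ/ ~ /ʑ/
Velar: /x/ ~ /ɣ/
Postalveolar: only /ʒ/ (voiced); no voiceless partner.
So /ʒ/ is the unpaired segment.

/ʒ/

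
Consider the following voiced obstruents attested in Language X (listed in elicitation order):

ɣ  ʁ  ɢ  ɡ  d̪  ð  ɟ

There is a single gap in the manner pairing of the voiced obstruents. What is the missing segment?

/ʝ/

dental: stop /d̪/, fricative /ð/.
palatal: stop /ɟ/, fricative —.
velar: stop /ɡ/, fricative /ɣ/.
uvular: stop /ɢ/, fricative /ʁ/.
The palatal row has no fricative member, so the gap is the palatal fricative /ʝ/.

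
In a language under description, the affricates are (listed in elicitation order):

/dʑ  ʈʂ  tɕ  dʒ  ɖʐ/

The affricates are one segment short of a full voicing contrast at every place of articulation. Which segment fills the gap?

place of articulation  voiceless  voiced  
postalveolar      —         dʒ      
retroflex         ʈʂ        ɖʐ      
alveolo-palatal   tɕ        dʑ      
The postalveolar row has no voiceless member, so the gap is the voiceless postalveolar affricate /tʃ/.

/tʃ/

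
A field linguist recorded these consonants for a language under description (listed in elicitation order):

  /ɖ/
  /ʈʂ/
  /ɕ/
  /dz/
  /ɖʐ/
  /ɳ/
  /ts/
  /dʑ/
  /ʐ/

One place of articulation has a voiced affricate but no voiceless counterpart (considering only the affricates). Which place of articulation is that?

alveolo-palatal

place of articulation  voiceless  voiced  
alveolar          ts        dz      
retroflex         ʈʂ        ɖʐ      
alveolo-palatal   —         dʑ      
Every place of articulation has a voiceless member except alveolo-palatal, where /tɕ/ would be expected.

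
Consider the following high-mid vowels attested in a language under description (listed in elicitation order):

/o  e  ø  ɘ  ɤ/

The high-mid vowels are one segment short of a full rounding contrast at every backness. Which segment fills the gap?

/ɵ/

Unrounded: /e/ (front), /ɘ/ (central), /ɤ/ (back).
Rounded: /ø/ (front), /o/ (back).
The central row has no rounded member, so the gap is the central rounded vowel /ɵ/.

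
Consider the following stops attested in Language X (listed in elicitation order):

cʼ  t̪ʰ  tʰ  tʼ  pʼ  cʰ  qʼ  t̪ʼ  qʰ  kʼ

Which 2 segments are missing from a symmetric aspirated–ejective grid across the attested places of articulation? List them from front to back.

place of articulation  aspirated  ejective
bilabial          —         pʼ      
dental            t̪ʰ       t̪ʼ     
alveolar          tʰ        tʼ      
palatal           cʰ        cʼ      
velar             —         kʼ      
uvular            qʰ        qʼ      
Gaps, from front to back: bilabial lacks aspirated (/pʰ/); velar lacks aspirated (/kʰ/).

/pʰ/, /kʰ/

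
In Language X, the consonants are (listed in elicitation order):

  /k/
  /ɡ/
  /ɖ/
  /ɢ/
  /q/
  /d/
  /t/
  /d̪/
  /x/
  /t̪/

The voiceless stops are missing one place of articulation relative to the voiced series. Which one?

dental: voiceless /t̪/, voiced /d̪/.
alveolar: voiceless /t/, voiced /d/.
retroflex: voiceless —, voiced /ɖ/.
velar: voiceless /k/, voiced /ɡ/.
uvular: voiceless /q/, voiced /ɢ/.
Every place of articulation has a voiceless member except retroflex, where /ʈ/ would be expected.

retroflex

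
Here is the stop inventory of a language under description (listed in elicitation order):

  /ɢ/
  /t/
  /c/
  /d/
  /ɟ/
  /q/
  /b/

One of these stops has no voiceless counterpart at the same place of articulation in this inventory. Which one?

Alveolar: /t/ ~ /d/
Palatal: /c/ ~ /ɟ/
Uvular: /q/ ~ /ɢ/
Bilabial: only /b/ (voiced); no voiceless partner.
So /b/ is the unpaired segment.

/b/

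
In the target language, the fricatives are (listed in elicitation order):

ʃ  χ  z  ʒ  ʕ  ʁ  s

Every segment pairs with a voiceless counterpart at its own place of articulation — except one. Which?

/ʕ/

Alveolar: /s/ ~ /z/
Postalveolar: /ʃ/ ~ /ʒ/
Uvular: /χ/ ~ /ʁ/
Pharyngeal: only /ʕ/ (voiced); no voiceless partner.
So /ʕ/ is the unpaired segment.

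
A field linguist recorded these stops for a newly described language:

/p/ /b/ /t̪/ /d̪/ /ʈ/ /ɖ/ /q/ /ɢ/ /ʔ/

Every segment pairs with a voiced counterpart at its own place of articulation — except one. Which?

/ʔ/

Bilabial: /p/ ~ /b/
Dental: /t̪/ ~ /d̪/
Retroflex: /ʈ/ ~ /ɖ/
Uvular: /q/ ~ /ɢ/
Glottal: only /ʔ/ (voiceless); no voiced partner.
So /ʔ/ is the unpaired segment.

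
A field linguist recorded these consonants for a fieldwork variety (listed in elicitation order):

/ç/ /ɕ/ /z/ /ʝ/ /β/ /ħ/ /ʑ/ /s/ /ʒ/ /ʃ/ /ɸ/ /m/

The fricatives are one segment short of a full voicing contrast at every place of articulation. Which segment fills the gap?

/ʕ/

Voiceless: /ɸ/ (bilabial), /s/ (alveolar), /ʃ/ (postalveolar), /ɕ/ (alveolo-palatal), /ç/ (palatal), /ħ/ (pharyngeal).
Voiced: /β/ (bilabial), /z/ (alveolar), /ʒ/ (postalveolar), /ʑ/ (alveolo-palatal), /ʝ/ (palatal).
The pharyngeal row has no voiced member, so the gap is the voiced pharyngeal fricative /ʕ/.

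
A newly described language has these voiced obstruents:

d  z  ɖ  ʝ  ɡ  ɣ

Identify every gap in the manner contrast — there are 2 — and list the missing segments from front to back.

Stop: /d/ (alveolar), /ɖ/ (retroflex), /ɡ/ (velar).
Fricative: /z/ (alveolar), /ʝ/ (palatal), /ɣ/ (velar).
Gaps, from front to back: retroflex lacks fricative (/ʐ/); palatal lacks stop (/ɟ/).

/ʐ/, /ɟ/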